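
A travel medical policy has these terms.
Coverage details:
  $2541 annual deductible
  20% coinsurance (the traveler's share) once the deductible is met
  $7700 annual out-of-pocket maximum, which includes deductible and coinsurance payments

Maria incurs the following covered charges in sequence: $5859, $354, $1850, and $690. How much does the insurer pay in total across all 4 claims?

#1 ($5859): $2541 finishes the deductible; $3318 goes to coinsurance; coinsurance $3318 × 20% = $663.60. Traveler pays $3204.60; OOP now $3204.60. Insurer: $5859 − $3204.60 = $2654.40.
#2 ($354): 20% coinsurance on $354 = $70.80. Cost to traveler: $70.80. OOP to date $3275.40. Plan pays $354 − $70.80 = $283.20.
#3 ($1850): deductible met; 20% of $1850 = $370. Traveler pays $370; OOP now $3645.40. Insurer: $1850 − $370 = $1480.
#4 ($690): 20% coinsurance on $690 = $138. Traveler pays $138; OOP now $3783.40. Plan pays $690 − $138 = $552.
Insurer total: $2654.40 + $283.20 + $1480 + $552 = $4969.60.

$4969.60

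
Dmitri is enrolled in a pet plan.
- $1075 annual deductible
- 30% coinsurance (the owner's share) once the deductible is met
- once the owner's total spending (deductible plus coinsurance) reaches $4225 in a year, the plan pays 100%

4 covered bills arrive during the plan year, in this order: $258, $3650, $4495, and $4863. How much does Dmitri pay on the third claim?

$1348.50

#1 ($258): fully absorbed by the deductible. Owner owes $258 (running OOP $258).
#2 ($3650): $817 to deductible, leaving $2833; coinsurance $2833 × 30% = $849.90. Cost to owner: $1666.90. OOP to date $1924.90.
#3 ($4495): deductible already satisfied, so owner's share is 30% × $4495 = $1348.50. Cost to owner: $1348.50. OOP to date $3273.40.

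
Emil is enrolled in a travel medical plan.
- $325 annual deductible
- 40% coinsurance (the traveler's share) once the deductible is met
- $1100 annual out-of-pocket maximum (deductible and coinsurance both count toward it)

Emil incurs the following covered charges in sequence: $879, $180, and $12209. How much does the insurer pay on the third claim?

$11727.60

#1 ($879): $325 to deductible, leaving $554; 40% of $554 = $221.60. Cost to traveler: $546.60. OOP to date $546.60. Plan pays $879 − $546.60 = $332.40.
#2 ($180): 40% coinsurance on $180 = $72. Traveler pays $72; OOP now $618.60. Insurer: $180 − $72 = $108.
#3 ($12209): deductible already satisfied, so traveler's share is 40% × $12209 = $4883.60. Adding that to $618.60 gives $5502.20, past the $1100 cap; traveler pays only $1100 − $618.60 = $481.40. Insurer: $12209 − $481.40 = $11727.60.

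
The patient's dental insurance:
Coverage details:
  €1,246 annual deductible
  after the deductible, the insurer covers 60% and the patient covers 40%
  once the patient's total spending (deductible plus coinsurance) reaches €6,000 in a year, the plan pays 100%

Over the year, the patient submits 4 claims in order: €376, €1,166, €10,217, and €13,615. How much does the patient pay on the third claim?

#1 (€376): fully absorbed by the deductible. Patient owes €376 (running OOP €376).
#2 (€1,166): €870 to deductible, leaving €296; coinsurance €296 × 40% = €118.40. Patient pays €988.40; OOP now €1,364.40.
#3 (€10,217): deductible already satisfied, so patient's share is 40% × €10,217 = €4,086.80. Cost to patient: €4,086.80. OOP to date €5,451.20.

€4,086.80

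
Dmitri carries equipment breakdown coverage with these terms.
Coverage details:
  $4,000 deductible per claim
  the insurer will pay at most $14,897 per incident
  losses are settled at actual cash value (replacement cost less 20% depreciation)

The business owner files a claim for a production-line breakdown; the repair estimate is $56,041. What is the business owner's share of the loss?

$41,144

Depreciate 20%: the covered value is $56,041 × 0.8 = $44,832.80.
Less the $4,000 deductible: $44,832.80 − $4,000 = $40,832.80.
Since $40,832.80 > $14,897, the payout is capped at $14,897.
The business owner bears the rest of the original loss: $56,041 − $14,897 = $41,144.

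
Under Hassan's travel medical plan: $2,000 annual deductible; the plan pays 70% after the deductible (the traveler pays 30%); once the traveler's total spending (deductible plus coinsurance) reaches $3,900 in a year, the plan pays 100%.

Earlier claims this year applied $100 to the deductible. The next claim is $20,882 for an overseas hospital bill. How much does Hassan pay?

Remaining deductible: $2,000 − $100 = $1,900.
That leaves $20,882 − $1,900 = $18,982 for coinsurance.
Coinsurance: $18,982 × 30% = $5,694.60.
Traveler responsibility before any cap: $1,900 + $5,694.60 = $7,594.60.
Adding $7,594.60 to the $100 already spent would give $7,694.60, which exceeds the $3,900 cap; the traveler pays just $3,900 − $100 = $3,800.

$3,800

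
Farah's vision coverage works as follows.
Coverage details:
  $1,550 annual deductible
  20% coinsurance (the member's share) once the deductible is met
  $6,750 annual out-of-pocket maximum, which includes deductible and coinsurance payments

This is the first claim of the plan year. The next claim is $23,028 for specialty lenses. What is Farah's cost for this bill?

$5,845.60

Nothing has been paid toward the $1,550 deductible, so the first $1,550 of this charge is applied there.
That leaves $23,028 − $1,550 = $21,478 for coinsurance.
Coinsurance: $21,478 × 20% = $4,295.60.
So the member owes $1,550 + $4,295.60 = $5,845.60 before any cap.
Year-to-date out-of-pocket becomes $0 + $5,845.60 = $5,845.60, still under the $6,750 maximum, so no cap applies.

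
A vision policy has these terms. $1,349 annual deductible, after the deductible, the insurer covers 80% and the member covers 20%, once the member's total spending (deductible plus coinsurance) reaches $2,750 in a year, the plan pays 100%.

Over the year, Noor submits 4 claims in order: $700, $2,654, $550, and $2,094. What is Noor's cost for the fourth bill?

Claim 1 — $700: fully absorbed by the deductible. Member owes $700 (running OOP $700).
Claim 2 — $2,654: $649 to deductible, leaving $2,005; member's 20% is $401. Member pays $1,050; OOP now $1,750.
Claim 3 — $550: deductible met; 20% of $550 = $110. Member pays $110; OOP now $1,860.
Claim 4 — $2,094: deductible already satisfied, so member's share is 20% × $2,094 = $418.80. Cost to member: $418.80. OOP to date $2,278.80.

$418.80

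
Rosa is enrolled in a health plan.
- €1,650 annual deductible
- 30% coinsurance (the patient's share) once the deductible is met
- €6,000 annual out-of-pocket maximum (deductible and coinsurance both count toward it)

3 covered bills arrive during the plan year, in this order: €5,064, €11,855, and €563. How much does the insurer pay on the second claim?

€8,529.20

Claim 1 (€5,064): €1,650 to deductible, leaving €3,414; coinsurance €3,414 × 30% = €1,024.20. Patient pays €2,674.20; OOP now €2,674.20. Plan pays €5,064 − €2,674.20 = €2,389.80.
Claim 2 (€11,855): 30% coinsurance on €11,855 = €3,556.50. OOP would hit €6,230.70 > €6,000, so the cap limits the patient to €6,000 − €2,674.20 = €3,325.80. Plan pays €11,855 − €3,325.80 = €8,529.20.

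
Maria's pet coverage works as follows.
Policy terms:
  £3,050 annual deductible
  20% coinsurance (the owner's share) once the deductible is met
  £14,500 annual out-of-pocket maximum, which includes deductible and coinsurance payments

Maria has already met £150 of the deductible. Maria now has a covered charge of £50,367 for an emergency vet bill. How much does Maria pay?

£12,393.40

Remaining deductible: £3,050 − £150 = £2,900.
After the £2,900 deductible portion, £50,367 − £2,900 = £47,467 is subject to coinsurance.
Coinsurance: £47,467 × 20% = £9,493.40.
Owner responsibility before any cap: £2,900 + £9,493.40 = £12,393.40.
Cumulative spending £150 + £12,393.40 = £12,543.40 stays under the £14,500 maximum.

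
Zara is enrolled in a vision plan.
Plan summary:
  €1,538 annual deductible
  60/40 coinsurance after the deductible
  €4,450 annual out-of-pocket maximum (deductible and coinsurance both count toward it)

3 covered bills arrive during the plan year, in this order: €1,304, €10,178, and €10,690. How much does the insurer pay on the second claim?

€7,032

Bill 1, €1,304: all of it applies to the deductible. Member owes €1,304 (running OOP €1,304). Insurer: €1,304 − €1,304 = €0.
Bill 2, €10,178: €234 to deductible, leaving €9,944; 40% of €9,944 = €3,977.60. Claim cost before the cap: €234 + €3,977.60 = €4,211.60. That would push OOP to €5,515.60, over the €4,450 cap, so member pays €4,450 − €1,304 = €3,146. Insurer: €10,178 − €3,146 = €7,032.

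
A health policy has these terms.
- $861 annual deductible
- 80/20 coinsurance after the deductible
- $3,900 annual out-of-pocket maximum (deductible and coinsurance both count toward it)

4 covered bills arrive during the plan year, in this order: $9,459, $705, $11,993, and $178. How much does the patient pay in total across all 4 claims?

$3,900

Claim 1 — $9,459: deductible takes $861, $8,598 remains; 20% of $8,598 = $1,719.60. Patient pays $2,580.60; OOP now $2,580.60.
Claim 2 — $705: deductible met; 20% of $705 = $141. Patient owes $141 (running OOP $2,721.60).
Claim 3 — $11,993: deductible met; 20% of $11,993 = $2,398.60. Adding that to $2,721.60 gives $5,120.20, past the $3,900 cap; patient pays only $3,900 − $2,721.60 = $1,178.40.
Claim 4 — $178: deductible already satisfied, so patient's share is 20% × $178 = $35.60. Adding that to $3,900 gives $3,935.60, past the $3,900 cap; patient pays only $3,900 − $3,900 = $0.
Summing the patient's payments: $2,580.60 + $141 + $1,178.40 + $0 = $3,900.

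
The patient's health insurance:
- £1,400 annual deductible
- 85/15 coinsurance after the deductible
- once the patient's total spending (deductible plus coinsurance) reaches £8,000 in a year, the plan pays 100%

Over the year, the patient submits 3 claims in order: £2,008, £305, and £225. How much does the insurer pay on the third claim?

#1 (£2,008): £1,400 to deductible, leaving £608; patient's 15% is £91.20. Patient owes £1,491.20 (running OOP £1,491.20). Plan pays £2,008 − £1,491.20 = £516.80.
#2 (£305): deductible met; 15% of £305 = £45.75. Patient owes £45.75 (running OOP £1,536.95). Insurer: £305 − £45.75 = £259.25.
#3 (£225): 15% coinsurance on £225 = £33.75. Patient pays £33.75; OOP now £1,570.70. Plan pays £225 − £33.75 = £191.25.

£191.25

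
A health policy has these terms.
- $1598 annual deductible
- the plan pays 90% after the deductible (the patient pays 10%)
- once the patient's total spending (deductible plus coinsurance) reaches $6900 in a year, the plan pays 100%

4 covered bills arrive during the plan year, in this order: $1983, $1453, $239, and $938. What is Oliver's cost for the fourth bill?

$93.80

Claim 1 — $1983: $1598 to deductible, leaving $385; patient's 10% is $38.50. Patient owes $1636.50 (running OOP $1636.50).
Claim 2 — $1453: 10% coinsurance on $1453 = $145.30. Patient pays $145.30; OOP now $1781.80.
Claim 3 — $239: deductible met; 10% of $239 = $23.90. Patient pays $23.90; OOP now $1805.70.
Claim 4 — $938: 10% coinsurance on $938 = $93.80. Patient owes $93.80 (running OOP $1899.50).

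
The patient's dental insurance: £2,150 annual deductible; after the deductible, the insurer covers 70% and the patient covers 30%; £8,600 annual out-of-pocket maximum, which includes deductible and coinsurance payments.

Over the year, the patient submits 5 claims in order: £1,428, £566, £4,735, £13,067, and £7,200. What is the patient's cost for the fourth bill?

£3,920.10

Claim 1 — £1,428: all of it applies to the deductible. Patient pays £1,428; OOP now £1,428.
Claim 2 — £566: fully absorbed by the deductible. Cost to patient: £566. OOP to date £1,994.
Claim 3 — £4,735: £156 finishes the deductible; £4,579 goes to coinsurance; patient's 30% is £1,373.70. Cost to patient: £1,529.70. OOP to date £3,523.70.
Claim 4 — £13,067: 30% coinsurance on £13,067 = £3,920.10. Cost to patient: £3,920.10. OOP to date £7,443.80.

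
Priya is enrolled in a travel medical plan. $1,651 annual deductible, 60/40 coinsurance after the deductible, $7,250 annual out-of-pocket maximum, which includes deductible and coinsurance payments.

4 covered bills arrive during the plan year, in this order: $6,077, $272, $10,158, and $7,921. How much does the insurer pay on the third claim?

$6,438.20

Claim 1 ($6,077): deductible takes $1,651, $4,426 remains; coinsurance $4,426 × 40% = $1,770.40. Cost to traveler: $3,421.40. OOP to date $3,421.40. Plan pays $6,077 − $3,421.40 = $2,655.60.
Claim 2 ($272): deductible met; 40% of $272 = $108.80. Cost to traveler: $108.80. OOP to date $3,530.20. Plan pays $272 − $108.80 = $163.20.
Claim 3 ($10,158): deductible met; 40% of $10,158 = $4,063.20. That would push OOP to $7,593.40, over the $7,250 cap, so traveler pays $7,250 − $3,530.20 = $3,719.80. Plan pays $10,158 − $3,719.80 = $6,438.20.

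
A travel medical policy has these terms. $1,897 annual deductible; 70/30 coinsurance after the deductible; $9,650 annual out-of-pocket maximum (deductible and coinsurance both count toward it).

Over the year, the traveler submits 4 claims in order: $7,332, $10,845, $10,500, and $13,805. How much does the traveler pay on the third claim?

$2,869

Claim 1 ($7,332): deductible takes $1,897, $5,435 remains; traveler's 30% is $1,630.50. Traveler owes $3,527.50 (running OOP $3,527.50).
Claim 2 ($10,845): deductible already satisfied, so traveler's share is 30% × $10,845 = $3,253.50. Traveler pays $3,253.50; OOP now $6,781.
Claim 3 ($10,500): deductible met; 30% of $10,500 = $3,150. OOP would hit $9,931 > $9,650, so the cap limits the traveler to $9,650 − $6,781 = $2,869.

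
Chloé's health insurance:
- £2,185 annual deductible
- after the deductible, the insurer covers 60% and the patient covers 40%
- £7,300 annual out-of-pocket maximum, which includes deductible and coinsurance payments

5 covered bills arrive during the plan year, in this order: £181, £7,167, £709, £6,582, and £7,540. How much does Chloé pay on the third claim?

£283.60

Claim 1 — £181: all of it applies to the deductible. Patient owes £181 (running OOP £181).
Claim 2 — £7,167: £2,004 to deductible, leaving £5,163; coinsurance £5,163 × 40% = £2,065.20. Cost to patient: £4,069.20. OOP to date £4,250.20.
Claim 3 — £709: 40% coinsurance on £709 = £283.60. Patient owes £283.60 (running OOP £4,533.80).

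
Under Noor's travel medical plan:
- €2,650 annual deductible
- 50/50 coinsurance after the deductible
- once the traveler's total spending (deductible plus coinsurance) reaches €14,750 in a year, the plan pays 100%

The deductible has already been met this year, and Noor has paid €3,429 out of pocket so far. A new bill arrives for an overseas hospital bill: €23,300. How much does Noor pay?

€11,321

With the deductible met, the entire €23,300 is subject to coinsurance.
Coinsurance: €23,300 × 50% = €11,650.
Year-to-date out-of-pocket would reach €3,429 + €11,650 = €15,079, above the €14,750 maximum, so the traveler pays only €14,750 − €3,429 = €11,321.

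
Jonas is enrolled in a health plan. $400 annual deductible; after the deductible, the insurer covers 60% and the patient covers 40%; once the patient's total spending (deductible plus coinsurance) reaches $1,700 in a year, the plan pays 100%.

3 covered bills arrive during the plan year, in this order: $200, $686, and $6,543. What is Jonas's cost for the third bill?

$1,105.60

#1 ($200): entire amount goes to the deductible. Cost to patient: $200. OOP to date $200.
#2 ($686): deductible takes $200, $486 remains; coinsurance $486 × 40% = $194.40. Patient owes $394.40 (running OOP $594.40).
#3 ($6,543): deductible already satisfied, so patient's share is 40% × $6,543 = $2,617.20. Adding that to $594.40 gives $3,211.60, past the $1,700 cap; patient pays only $1,700 − $594.40 = $1,105.60.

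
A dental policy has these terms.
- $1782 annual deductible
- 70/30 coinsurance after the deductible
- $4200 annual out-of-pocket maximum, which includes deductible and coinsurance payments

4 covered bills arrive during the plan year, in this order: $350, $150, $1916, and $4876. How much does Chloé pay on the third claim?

Claim 1 — $350: entire amount goes to the deductible. Cost to patient: $350. OOP to date $350.
Claim 2 — $150: entire amount goes to the deductible. Cost to patient: $150. OOP to date $500.
Claim 3 — $1916: $1282 to deductible, leaving $634; 30% of $634 = $190.20. Cost to patient: $1472.20. OOP to date $1972.20.

$1472.20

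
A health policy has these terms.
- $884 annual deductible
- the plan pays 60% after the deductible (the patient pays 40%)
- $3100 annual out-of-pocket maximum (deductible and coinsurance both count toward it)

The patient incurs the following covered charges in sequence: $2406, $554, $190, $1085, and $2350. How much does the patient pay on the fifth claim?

Bill 1, $2406: deductible takes $884, $1522 remains; patient's 40% is $608.80. Cost to patient: $1492.80. OOP to date $1492.80.
Bill 2, $554: 40% coinsurance on $554 = $221.60. Patient pays $221.60; OOP now $1714.40.
Bill 3, $190: deductible already satisfied, so patient's share is 40% × $190 = $76. Cost to patient: $76. OOP to date $1790.40.
Bill 4, $1085: deductible already satisfied, so patient's share is 40% × $1085 = $434. Patient owes $434 (running OOP $2224.40).
Bill 5, $2350: deductible already satisfied, so patient's share is 40% × $2350 = $940. OOP would hit $3164.40 > $3100, so the cap limits the patient to $3100 − $2224.40 = $875.60.

$875.60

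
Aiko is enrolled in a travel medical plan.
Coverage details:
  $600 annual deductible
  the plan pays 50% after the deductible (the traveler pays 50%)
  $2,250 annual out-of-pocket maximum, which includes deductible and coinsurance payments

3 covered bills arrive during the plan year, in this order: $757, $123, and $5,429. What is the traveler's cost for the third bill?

Bill 1, $757: $600 to deductible, leaving $157; coinsurance $157 × 50% = $78.50. Cost to traveler: $678.50. OOP to date $678.50.
Bill 2, $123: deductible met; 50% of $123 = $61.50. Cost to traveler: $61.50. OOP to date $740.
Bill 3, $5,429: 50% coinsurance on $5,429 = $2,714.50. Adding that to $740 gives $3,454.50, past the $2,250 cap; traveler pays only $2,250 − $740 = $1,510.

$1,510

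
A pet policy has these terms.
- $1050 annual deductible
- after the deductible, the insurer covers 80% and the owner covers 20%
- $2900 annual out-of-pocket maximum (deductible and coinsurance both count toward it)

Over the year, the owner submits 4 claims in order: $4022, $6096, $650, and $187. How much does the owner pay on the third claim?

#1 ($4022): $1050 finishes the deductible; $2972 goes to coinsurance; coinsurance $2972 × 20% = $594.40. Owner pays $1644.40; OOP now $1644.40.
#2 ($6096): deductible met; 20% of $6096 = $1219.20. Cost to owner: $1219.20. OOP to date $2863.60.
#3 ($650): deductible met; 20% of $650 = $130. OOP would hit $2993.60 > $2900, so the cap limits the owner to $2900 − $2863.60 = $36.40.

$36.40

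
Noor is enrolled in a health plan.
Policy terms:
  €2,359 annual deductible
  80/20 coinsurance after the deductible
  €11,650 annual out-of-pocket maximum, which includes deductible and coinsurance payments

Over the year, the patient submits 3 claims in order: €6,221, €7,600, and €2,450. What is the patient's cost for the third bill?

€490

#1 (€6,221): €2,359 to deductible, leaving €3,862; coinsurance €3,862 × 20% = €772.40. Cost to patient: €3,131.40. OOP to date €3,131.40.
#2 (€7,600): deductible met; 20% of €7,600 = €1,520. Patient owes €1,520 (running OOP €4,651.40).
#3 (€2,450): deductible already satisfied, so patient's share is 20% × €2,450 = €490. Patient owes €490 (running OOP €5,141.40).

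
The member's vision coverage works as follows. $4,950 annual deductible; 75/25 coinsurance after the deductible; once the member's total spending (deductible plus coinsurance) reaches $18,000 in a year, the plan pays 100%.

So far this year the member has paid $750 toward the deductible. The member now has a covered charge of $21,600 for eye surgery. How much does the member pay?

$8,550

Remaining deductible: $4,950 − $750 = $4,200.
That leaves $21,600 − $4,200 = $17,400 for coinsurance.
Coinsurance: $17,400 × 25% = $4,350.
Member responsibility before any cap: $4,200 + $4,350 = $8,550.
Total out-of-pocket so far would be $750 + $8,550 = $9,300, below the $18,000 cap — no reduction.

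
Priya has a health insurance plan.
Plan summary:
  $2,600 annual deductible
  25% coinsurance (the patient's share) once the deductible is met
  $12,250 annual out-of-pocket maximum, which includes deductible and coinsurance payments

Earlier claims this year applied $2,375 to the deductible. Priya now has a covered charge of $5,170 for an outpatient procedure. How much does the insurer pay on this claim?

$3,708.75

Remaining deductible: $2,600 − $2,375 = $225.
That leaves $5,170 − $225 = $4,945 for coinsurance.
25% of $4,945 = $1,236.25 falls to the patient.
That puts the patient's cost at $225 + $1,236.25 = $1,461.25 before any cap.
Cumulative spending $2,375 + $1,461.25 = $3,836.25 stays under the $12,250 maximum.
The plan picks up $5,170 − $1,461.25 = $3,708.75.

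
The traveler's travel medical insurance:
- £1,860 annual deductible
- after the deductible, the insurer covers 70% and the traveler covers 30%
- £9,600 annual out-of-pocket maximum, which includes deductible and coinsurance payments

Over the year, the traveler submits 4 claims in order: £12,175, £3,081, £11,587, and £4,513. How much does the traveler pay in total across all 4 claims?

Bill 1, £12,175: £1,860 to deductible, leaving £10,315; traveler's 30% is £3,094.50. Traveler pays £4,954.50; OOP now £4,954.50.
Bill 2, £3,081: deductible already satisfied, so traveler's share is 30% × £3,081 = £924.30. Traveler owes £924.30 (running OOP £5,878.80).
Bill 3, £11,587: deductible met; 30% of £11,587 = £3,476.10. Traveler owes £3,476.10 (running OOP £9,354.90).
Bill 4, £4,513: 30% coinsurance on £4,513 = £1,353.90. OOP would hit £10,708.80 > £9,600, so the cap limits the traveler to £9,600 − £9,354.90 = £245.10.
Total paid by the traveler: £4,954.50 + £924.30 + £3,476.10 + £245.10 = £9,600.

£9,600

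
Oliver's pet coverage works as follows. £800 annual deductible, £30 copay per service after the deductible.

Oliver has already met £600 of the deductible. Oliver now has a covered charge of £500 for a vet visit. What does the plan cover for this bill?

£270

Deductible still to meet: £800 − £600 = £200.
The remaining £300 (= £500 − £200) moves to the copay.
Copay on this service: £30.
So the owner owes £200 + £30 = £230.
The plan picks up £500 − £230 = £270.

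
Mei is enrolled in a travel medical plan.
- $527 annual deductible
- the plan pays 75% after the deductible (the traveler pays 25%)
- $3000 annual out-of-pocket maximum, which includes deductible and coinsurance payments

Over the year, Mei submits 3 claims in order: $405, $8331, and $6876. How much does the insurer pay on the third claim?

$6455.25

Claim 1 — $405: fully absorbed by the deductible. Cost to traveler: $405. OOP to date $405. Plan pays $405 − $405 = $0.
Claim 2 — $8331: $122 finishes the deductible; $8209 goes to coinsurance; 25% of $8209 = $2052.25. Traveler owes $2174.25 (running OOP $2579.25). Insurer: $8331 − $2174.25 = $6156.75.
Claim 3 — $6876: deductible already satisfied, so traveler's share is 25% × $6876 = $1719. OOP would hit $4298.25 > $3000, so the cap limits the traveler to $3000 − $2579.25 = $420.75. Insurer: $6876 − $420.75 = $6455.25.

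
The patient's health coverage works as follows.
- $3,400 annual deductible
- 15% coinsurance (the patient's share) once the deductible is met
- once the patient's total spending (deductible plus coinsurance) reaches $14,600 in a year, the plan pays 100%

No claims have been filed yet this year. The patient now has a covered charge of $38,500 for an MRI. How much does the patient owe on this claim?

$8,665

The full $3,400 deductible is still open; $3,400 of this bill applies to it.
That leaves $38,500 − $3,400 = $35,100 for coinsurance.
Patient's 15% share of $35,100 is $5,265.
That puts the patient's cost at $3,400 + $5,265 = $8,665 before any cap.
Year-to-date out-of-pocket becomes $0 + $8,665 = $8,665, still under the $14,600 maximum, so no cap applies.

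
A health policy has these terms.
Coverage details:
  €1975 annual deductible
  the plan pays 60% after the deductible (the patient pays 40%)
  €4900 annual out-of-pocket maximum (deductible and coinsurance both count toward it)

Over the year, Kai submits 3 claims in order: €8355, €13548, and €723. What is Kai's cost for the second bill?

€373

Bill 1, €8355: €1975 to deductible, leaving €6380; 40% of €6380 = €2552. Patient owes €4527 (running OOP €4527).
Bill 2, €13548: deductible already satisfied, so patient's share is 40% × €13548 = €5419.20. OOP would hit €9946.20 > €4900, so the cap limits the patient to €4900 − €4527 = €373.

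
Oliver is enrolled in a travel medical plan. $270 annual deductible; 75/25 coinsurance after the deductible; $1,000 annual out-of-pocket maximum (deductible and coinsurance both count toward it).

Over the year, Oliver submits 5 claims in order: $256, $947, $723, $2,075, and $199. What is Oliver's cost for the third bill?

$180.75

Claim 1 ($256): fully absorbed by the deductible. Traveler owes $256 (running OOP $256).
Claim 2 ($947): deductible takes $14, $933 remains; 25% of $933 = $233.25. Traveler owes $247.25 (running OOP $503.25).
Claim 3 ($723): 25% coinsurance on $723 = $180.75. Cost to traveler: $180.75. OOP to date $684.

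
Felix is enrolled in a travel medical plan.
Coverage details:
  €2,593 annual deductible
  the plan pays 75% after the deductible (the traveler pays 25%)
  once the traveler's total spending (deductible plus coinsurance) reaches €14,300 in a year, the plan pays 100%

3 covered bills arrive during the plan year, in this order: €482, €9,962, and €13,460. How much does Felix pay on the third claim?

€3,365

Claim 1 — €482: all of it applies to the deductible. Traveler owes €482 (running OOP €482).
Claim 2 — €9,962: €2,111 finishes the deductible; €7,851 goes to coinsurance; coinsurance €7,851 × 25% = €1,962.75. Cost to traveler: €4,073.75. OOP to date €4,555.75.
Claim 3 — €13,460: deductible already satisfied, so traveler's share is 25% × €13,460 = €3,365. Traveler pays €3,365; OOP now €7,920.75.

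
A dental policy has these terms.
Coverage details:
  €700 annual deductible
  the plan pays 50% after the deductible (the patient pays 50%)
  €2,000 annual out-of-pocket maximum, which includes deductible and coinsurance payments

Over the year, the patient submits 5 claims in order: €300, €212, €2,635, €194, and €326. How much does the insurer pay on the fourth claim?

€117.50

#1 (€300): fully absorbed by the deductible. Patient owes €300 (running OOP €300). Plan pays €300 − €300 = €0.
#2 (€212): all of it applies to the deductible. Patient pays €212; OOP now €512. Insurer: €212 − €212 = €0.
#3 (€2,635): deductible takes €188, €2,447 remains; patient's 50% is €1,223.50. Patient owes €1,411.50 (running OOP €1,923.50). Insurer: €2,635 − €1,411.50 = €1,223.50.
#4 (€194): 50% coinsurance on €194 = €97. OOP would hit €2,020.50 > €2,000, so the cap limits the patient to €2,000 − €1,923.50 = €76.50. Plan pays €194 − €76.50 = €117.50.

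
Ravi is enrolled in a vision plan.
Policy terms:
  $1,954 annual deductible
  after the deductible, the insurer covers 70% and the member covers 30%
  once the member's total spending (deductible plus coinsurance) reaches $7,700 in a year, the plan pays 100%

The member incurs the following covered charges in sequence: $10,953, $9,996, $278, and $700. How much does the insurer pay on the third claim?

$230.50

#1 ($10,953): $1,954 to deductible, leaving $8,999; 30% of $8,999 = $2,699.70. Member owes $4,653.70 (running OOP $4,653.70). Insurer: $10,953 − $4,653.70 = $6,299.30.
#2 ($9,996): deductible met; 30% of $9,996 = $2,998.80. Member pays $2,998.80; OOP now $7,652.50. Insurer: $9,996 − $2,998.80 = $6,997.20.
#3 ($278): deductible met; 30% of $278 = $83.40. That would push OOP to $7,735.90, over the $7,700 cap, so member pays $7,700 − $7,652.50 = $47.50. Plan pays $278 − $47.50 = $230.50.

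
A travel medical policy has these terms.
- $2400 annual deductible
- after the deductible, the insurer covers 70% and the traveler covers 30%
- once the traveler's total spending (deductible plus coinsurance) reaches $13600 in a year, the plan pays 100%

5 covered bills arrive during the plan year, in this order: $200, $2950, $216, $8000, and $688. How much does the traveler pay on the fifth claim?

$206.40

#1 ($200): entire amount goes to the deductible. Traveler owes $200 (running OOP $200).
#2 ($2950): $2200 finishes the deductible; $750 goes to coinsurance; coinsurance $750 × 30% = $225. Traveler owes $2425 (running OOP $2625).
#3 ($216): deductible already satisfied, so traveler's share is 30% × $216 = $64.80. Cost to traveler: $64.80. OOP to date $2689.80.
#4 ($8000): deductible already satisfied, so traveler's share is 30% × $8000 = $2400. Cost to traveler: $2400. OOP to date $5089.80.
#5 ($688): deductible met; 30% of $688 = $206.40. Cost to traveler: $206.40. OOP to date $5296.20.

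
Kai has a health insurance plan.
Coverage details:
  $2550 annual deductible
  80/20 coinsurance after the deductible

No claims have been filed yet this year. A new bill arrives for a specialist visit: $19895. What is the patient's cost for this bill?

Nothing has been paid toward the $2550 deductible, so the first $2550 of this charge is applied there.
After the $2550 deductible portion, $19895 − $2550 = $17345 is subject to coinsurance.
20% of $17345 = $3469 falls to the patient.
Patient responsibility: $2550 + $3469 = $6019.

$6019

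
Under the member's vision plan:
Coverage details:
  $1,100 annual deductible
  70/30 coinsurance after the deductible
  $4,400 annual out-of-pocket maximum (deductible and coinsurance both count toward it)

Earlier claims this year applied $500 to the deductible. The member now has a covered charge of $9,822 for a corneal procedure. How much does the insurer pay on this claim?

Remaining deductible: $1,100 − $500 = $600.
After the $600 deductible portion, $9,822 − $600 = $9,222 is subject to coinsurance.
30% of $9,222 = $2,766.60 falls to the member.
So the member owes $600 + $2,766.60 = $3,366.60 before any cap.
Year-to-date out-of-pocket becomes $500 + $3,366.60 = $3,866.60, still under the $4,400 maximum, so no cap applies.
Insurer pays the balance: $9,822 − $3,366.60 = $6,455.40.

$6,455.40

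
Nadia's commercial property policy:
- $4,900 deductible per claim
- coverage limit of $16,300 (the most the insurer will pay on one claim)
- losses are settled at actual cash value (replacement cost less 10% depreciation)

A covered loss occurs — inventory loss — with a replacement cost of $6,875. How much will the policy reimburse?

At 10% depreciation, ACV = $6,875 − $687.50 = $6,187.50.
Less the $4,900 deductible: $6,187.50 − $4,900 = $1,287.50.
That's under the $16,300 cap, so the insurer reimburses the full $1,287.50.

$1,287.50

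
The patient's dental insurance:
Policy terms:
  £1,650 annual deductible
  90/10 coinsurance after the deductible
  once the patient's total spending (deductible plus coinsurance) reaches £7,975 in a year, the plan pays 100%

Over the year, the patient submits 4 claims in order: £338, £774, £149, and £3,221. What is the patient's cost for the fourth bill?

£672.20

#1 (£338): all of it applies to the deductible. Patient owes £338 (running OOP £338).
#2 (£774): entire amount goes to the deductible. Cost to patient: £774. OOP to date £1,112.
#3 (£149): entire amount goes to the deductible. Patient owes £149 (running OOP £1,261).
#4 (£3,221): deductible takes £389, £2,832 remains; 10% of £2,832 = £283.20. Patient pays £672.20; OOP now £1,933.20.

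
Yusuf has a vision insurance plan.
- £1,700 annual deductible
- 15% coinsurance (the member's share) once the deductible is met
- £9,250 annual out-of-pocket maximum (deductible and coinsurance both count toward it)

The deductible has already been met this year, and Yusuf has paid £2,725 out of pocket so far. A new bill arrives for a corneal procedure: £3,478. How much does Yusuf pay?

The deductible is already satisfied, so the full bill goes to coinsurance.
Coinsurance: £3,478 × 15% = £521.70.
Cumulative spending £2,725 + £521.70 = £3,246.70 stays under the £9,250 maximum.

£521.70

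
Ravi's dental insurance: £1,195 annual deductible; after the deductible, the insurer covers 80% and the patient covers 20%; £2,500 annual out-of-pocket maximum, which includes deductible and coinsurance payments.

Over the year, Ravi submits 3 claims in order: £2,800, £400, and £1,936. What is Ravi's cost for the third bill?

Claim 1 — £2,800: deductible takes £1,195, £1,605 remains; patient's 20% is £321. Patient owes £1,516 (running OOP £1,516).
Claim 2 — £400: 20% coinsurance on £400 = £80. Cost to patient: £80. OOP to date £1,596.
Claim 3 — £1,936: 20% coinsurance on £1,936 = £387.20. Patient pays £387.20; OOP now £1,983.20.

£387.20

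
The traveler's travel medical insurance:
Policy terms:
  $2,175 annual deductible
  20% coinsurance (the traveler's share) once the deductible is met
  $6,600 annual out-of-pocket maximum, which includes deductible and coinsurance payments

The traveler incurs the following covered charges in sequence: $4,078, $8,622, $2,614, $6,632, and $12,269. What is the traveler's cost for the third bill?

#1 ($4,078): $2,175 to deductible, leaving $1,903; traveler's 20% is $380.60. Traveler pays $2,555.60; OOP now $2,555.60.
#2 ($8,622): deductible met; 20% of $8,622 = $1,724.40. Traveler owes $1,724.40 (running OOP $4,280).
#3 ($2,614): deductible already satisfied, so traveler's share is 20% × $2,614 = $522.80. Traveler pays $522.80; OOP now $4,802.80.

$522.80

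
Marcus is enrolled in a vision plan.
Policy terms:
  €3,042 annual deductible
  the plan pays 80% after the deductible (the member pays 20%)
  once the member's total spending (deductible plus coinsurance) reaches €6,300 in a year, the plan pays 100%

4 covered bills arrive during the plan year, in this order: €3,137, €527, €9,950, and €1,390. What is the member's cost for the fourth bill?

#1 (€3,137): deductible takes €3,042, €95 remains; 20% of €95 = €19. Cost to member: €3,061. OOP to date €3,061.
#2 (€527): deductible already satisfied, so member's share is 20% × €527 = €105.40. Member pays €105.40; OOP now €3,166.40.
#3 (€9,950): deductible already satisfied, so member's share is 20% × €9,950 = €1,990. Member owes €1,990 (running OOP €5,156.40).
#4 (€1,390): 20% coinsurance on €1,390 = €278. Member owes €278 (running OOP €5,434.40).

€278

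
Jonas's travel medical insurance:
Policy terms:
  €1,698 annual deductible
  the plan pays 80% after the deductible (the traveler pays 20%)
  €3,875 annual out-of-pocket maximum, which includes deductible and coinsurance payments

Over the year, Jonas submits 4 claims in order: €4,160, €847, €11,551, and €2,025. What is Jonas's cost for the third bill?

€1,515.20

Claim 1 — €4,160: deductible takes €1,698, €2,462 remains; 20% of €2,462 = €492.40. Traveler pays €2,190.40; OOP now €2,190.40.
Claim 2 — €847: deductible met; 20% of €847 = €169.40. Traveler owes €169.40 (running OOP €2,359.80).
Claim 3 — €11,551: deductible already satisfied, so traveler's share is 20% × €11,551 = €2,310.20. OOP would hit €4,670 > €3,875, so the cap limits the traveler to €3,875 − €2,359.80 = €1,515.20.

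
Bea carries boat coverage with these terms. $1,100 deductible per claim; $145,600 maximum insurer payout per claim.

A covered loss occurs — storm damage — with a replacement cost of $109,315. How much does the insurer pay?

$108,215

After the deductible, $109,315 − $1,100 = $108,215 remains.
$108,215 ≤ $145,600, so the limit doesn't bind; insurer pays $108,215.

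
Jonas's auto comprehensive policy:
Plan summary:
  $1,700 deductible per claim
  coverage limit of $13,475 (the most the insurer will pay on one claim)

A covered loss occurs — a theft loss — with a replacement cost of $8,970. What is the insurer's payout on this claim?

Less the $1,700 deductible: $8,970 − $1,700 = $7,270.
$7,270 is within the $13,475 limit, so the insurer pays $7,270.

$7,270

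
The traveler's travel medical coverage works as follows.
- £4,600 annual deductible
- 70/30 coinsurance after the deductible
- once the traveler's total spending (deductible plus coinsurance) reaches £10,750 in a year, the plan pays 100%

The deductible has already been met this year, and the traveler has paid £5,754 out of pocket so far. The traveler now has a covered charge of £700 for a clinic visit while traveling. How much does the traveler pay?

£210

With the deductible met, the entire £700 is subject to coinsurance.
Traveler's 30% share of £700 is £210.
Year-to-date out-of-pocket becomes £5,754 + £210 = £5,964, still under the £10,750 maximum, so no cap applies.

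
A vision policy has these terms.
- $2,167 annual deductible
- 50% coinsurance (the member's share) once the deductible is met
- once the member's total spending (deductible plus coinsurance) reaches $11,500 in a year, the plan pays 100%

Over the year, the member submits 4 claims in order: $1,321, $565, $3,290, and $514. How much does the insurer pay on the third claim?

$1,504.50

Bill 1, $1,321: entire amount goes to the deductible. Member owes $1,321 (running OOP $1,321). Insurer: $1,321 − $1,321 = $0.
Bill 2, $565: entire amount goes to the deductible. Member pays $565; OOP now $1,886. Plan pays $565 − $565 = $0.
Bill 3, $3,290: deductible takes $281, $3,009 remains; member's 50% is $1,504.50. Member owes $1,785.50 (running OOP $3,671.50). Insurer: $3,290 − $1,785.50 = $1,504.50.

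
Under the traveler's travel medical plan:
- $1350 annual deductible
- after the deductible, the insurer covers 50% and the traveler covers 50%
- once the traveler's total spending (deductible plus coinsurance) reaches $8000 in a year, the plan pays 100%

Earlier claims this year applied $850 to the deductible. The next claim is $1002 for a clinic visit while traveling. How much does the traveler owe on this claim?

$850 of the $1350 deductible is already met, leaving $500.
That leaves $1002 − $500 = $502 for coinsurance.
Traveler's 50% share of $502 is $251.
So the traveler owes $500 + $251 = $751 before any cap.
Year-to-date out-of-pocket becomes $850 + $751 = $1601, still under the $8000 maximum, so no cap applies.

$751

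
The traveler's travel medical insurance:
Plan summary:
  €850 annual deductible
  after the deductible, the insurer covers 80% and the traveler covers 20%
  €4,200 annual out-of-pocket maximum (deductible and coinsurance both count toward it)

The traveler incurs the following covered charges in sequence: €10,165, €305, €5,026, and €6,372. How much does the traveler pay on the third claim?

€1,005.20

Bill 1, €10,165: €850 finishes the deductible; €9,315 goes to coinsurance; 20% of €9,315 = €1,863. Traveler pays €2,713; OOP now €2,713.
Bill 2, €305: deductible already satisfied, so traveler's share is 20% × €305 = €61. Cost to traveler: €61. OOP to date €2,774.
Bill 3, €5,026: deductible met; 20% of €5,026 = €1,005.20. Cost to traveler: €1,005.20. OOP to date €3,779.20.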